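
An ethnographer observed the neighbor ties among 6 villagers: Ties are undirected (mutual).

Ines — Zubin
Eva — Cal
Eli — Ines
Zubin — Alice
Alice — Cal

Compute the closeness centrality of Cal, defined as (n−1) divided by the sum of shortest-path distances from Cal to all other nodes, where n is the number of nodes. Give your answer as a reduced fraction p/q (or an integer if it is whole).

Distances from Cal: Alice:1, Eli:4, Eva:1, Ines:3, Zubin:2. Sum = 11.
n = 6, so closeness = 5/11.

5/11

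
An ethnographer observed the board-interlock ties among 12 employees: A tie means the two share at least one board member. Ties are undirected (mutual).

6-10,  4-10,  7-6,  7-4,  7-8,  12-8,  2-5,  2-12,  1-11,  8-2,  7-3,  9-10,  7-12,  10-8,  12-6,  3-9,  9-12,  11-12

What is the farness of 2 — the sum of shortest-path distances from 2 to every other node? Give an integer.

22

Distances from 2: 1:3, 3:3, 4:3, 5:1, 6:2, 7:2, 8:1, 9:2, 10:2, 11:2, 12:1.
Sum = 3 + 3 + 3 + 1 + 2 + 2 + 1 + 2 + 2 + 2 + 1 = 22.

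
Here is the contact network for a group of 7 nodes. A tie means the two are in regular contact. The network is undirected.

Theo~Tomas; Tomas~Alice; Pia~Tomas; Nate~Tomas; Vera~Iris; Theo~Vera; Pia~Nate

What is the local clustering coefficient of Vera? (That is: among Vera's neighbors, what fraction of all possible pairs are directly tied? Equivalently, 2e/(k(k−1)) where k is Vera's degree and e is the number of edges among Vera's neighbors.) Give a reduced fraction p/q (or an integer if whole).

0

Vera's neighbors: Iris and Theo (k = 2).
Possible neighbor pairs: C(2,2) = 1. Edges among them: none → e = 0.
Clustering(Vera) = 0/1.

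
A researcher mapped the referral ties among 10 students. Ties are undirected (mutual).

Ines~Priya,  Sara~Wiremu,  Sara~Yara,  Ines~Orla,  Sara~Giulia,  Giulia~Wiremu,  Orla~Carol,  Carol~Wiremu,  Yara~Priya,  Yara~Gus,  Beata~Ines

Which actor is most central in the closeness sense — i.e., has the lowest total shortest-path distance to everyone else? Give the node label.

Yara

Farness (sum of distances to all others) for each node — Beata:28, Carol:21, Giulia:24, Gus:26, Ines:20, Orla:21, Priya:19, Sara:19, Wiremu:20, Yara:18.
The smallest farness is 18, for Yara, so Yara has the highest closeness.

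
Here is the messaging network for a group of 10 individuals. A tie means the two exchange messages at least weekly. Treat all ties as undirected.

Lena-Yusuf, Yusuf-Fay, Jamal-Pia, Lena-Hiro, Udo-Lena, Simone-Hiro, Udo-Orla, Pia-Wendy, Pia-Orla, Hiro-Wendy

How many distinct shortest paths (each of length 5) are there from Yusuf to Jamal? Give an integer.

The shortest distance is 5. The length-5 paths are: Yusuf–Lena–Hiro–Wendy–Pia–Jamal; Yusuf–Lena–Udo–Orla–Pia–Jamal.
That gives 2 distinct shortest paths.

2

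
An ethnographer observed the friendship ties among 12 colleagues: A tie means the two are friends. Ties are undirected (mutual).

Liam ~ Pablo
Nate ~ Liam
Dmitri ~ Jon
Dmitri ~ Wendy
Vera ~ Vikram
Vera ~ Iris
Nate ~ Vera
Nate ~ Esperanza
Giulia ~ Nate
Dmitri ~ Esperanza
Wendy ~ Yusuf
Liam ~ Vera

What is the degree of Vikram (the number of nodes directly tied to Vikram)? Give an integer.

1

Vikram is directly tied to Vera. That is 1 neighbor, so the degree of Vikram is 1.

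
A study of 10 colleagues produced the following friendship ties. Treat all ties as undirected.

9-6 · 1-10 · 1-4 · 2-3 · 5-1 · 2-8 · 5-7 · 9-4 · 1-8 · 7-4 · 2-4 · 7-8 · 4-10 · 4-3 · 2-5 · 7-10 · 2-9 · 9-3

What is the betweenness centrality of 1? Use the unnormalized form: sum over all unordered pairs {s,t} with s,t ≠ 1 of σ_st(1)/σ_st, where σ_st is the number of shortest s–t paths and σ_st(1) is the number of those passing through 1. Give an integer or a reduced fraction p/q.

2

Pairs whose geodesics pass through 1 — 10–8: 1/2; 10–5: 1/2; 8–4: 1/3; 8–5: 1/3; 4–5: 1/3.
All other pairs contribute 0.
Summing the contributions gives betweenness(1) = 2.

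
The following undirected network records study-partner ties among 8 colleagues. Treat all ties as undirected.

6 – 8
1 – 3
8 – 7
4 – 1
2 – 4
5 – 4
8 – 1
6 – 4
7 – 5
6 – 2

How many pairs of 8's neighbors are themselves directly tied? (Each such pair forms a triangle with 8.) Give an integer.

0

8's neighbors are 1, 6, and 7, but none of them are tied to each other, so no triangle contains 8.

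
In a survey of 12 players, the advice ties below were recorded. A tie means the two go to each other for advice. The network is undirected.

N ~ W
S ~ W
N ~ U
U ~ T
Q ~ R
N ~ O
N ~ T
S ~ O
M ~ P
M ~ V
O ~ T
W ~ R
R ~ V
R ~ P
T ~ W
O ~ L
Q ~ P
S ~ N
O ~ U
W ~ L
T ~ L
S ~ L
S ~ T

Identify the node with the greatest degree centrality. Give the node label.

T

Degrees — L:4, M:2, N:5, O:5, P:3, Q:2, R:4, S:5, T:6, U:3, V:2, W:5.
The maximum is 6, attained only by T.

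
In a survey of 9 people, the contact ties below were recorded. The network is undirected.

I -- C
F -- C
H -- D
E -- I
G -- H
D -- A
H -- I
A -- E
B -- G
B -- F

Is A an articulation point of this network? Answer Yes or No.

No

Even without A, every remaining node can still reach every other (the residual graph is connected), so A is not a cut vertex.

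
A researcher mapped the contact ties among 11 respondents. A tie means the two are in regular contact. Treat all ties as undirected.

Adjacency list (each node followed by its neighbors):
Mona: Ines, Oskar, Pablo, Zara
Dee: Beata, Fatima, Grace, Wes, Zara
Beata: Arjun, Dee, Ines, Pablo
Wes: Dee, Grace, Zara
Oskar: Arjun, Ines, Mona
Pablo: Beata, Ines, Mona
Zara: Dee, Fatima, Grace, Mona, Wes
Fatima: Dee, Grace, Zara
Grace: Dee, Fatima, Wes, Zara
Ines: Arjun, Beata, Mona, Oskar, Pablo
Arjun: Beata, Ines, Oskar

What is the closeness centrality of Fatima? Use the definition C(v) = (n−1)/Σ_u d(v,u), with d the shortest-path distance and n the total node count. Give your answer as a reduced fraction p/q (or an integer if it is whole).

Distances from Fatima: Arjun:3, Beata:2, Dee:1, Grace:1, Ines:3, Mona:2, Oskar:3, Pablo:3, Wes:2, Zara:1. Sum = 21.
n = 11, so closeness = 10/21.

10/21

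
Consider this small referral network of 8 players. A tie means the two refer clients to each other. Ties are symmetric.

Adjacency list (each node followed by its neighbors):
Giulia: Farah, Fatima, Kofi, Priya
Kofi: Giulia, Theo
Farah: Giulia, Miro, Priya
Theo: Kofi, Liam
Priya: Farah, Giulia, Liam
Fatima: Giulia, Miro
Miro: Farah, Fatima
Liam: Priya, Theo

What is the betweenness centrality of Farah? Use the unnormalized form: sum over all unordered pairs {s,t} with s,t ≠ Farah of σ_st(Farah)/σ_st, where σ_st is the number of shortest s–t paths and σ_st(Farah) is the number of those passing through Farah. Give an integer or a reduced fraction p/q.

Pairs whose geodesics pass through Farah — Miro–Giulia: 1/2; Miro–Kofi: 1/2; Miro–Theo: 2/3; Miro–Liam: 1; Miro–Priya: 1.
All other pairs contribute 0.
Summing the contributions gives betweenness(Farah) = 11/3.

11/3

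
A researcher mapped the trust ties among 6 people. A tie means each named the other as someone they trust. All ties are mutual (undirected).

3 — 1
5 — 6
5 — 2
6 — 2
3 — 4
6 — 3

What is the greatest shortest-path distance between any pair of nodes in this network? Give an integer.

Eccentricity of each node (its greatest distance to any other): 1:3, 2:3, 3:2, 4:3, 5:3, 6:2.
The maximum eccentricity is 3, realized for instance by the pair 4–2 via 4 – 3 – 6 – 2. So the diameter is 3.

3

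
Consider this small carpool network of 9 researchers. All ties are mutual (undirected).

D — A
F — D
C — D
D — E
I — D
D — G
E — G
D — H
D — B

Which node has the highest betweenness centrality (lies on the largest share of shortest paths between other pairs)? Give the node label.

D

Unnormalized betweenness of each node: A:0, B:0, C:0, D:27, E:0, F:0, G:0, H:0, I:0.
D has the largest value, 27, making it the main broker — the node through which the most shortest paths run.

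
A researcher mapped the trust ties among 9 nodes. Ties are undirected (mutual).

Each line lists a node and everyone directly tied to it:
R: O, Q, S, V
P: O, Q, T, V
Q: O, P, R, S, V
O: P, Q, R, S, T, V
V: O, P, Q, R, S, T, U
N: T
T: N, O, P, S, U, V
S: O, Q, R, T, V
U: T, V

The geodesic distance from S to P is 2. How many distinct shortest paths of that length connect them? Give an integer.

4

The shortest distance is 2. The length-2 paths are: S–O–P; S–Q–P; S–T–P; S–V–P.
That gives 4 distinct shortest paths.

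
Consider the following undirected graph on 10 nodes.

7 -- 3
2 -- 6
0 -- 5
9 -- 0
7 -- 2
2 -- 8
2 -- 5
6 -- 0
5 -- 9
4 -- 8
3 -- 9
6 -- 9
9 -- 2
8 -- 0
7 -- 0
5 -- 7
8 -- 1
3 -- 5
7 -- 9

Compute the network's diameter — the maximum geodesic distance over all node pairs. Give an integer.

4

Eccentricity of each node (its greatest distance to any other): 0:2, 1:4, 2:2, 3:4, 4:4, 5:3, 6:3, 7:3, 8:3, 9:3.
The maximum eccentricity is 4, realized for instance by the pair 3–4 via 3 – 9 – 2 – 8 – 4. So the diameter is 4.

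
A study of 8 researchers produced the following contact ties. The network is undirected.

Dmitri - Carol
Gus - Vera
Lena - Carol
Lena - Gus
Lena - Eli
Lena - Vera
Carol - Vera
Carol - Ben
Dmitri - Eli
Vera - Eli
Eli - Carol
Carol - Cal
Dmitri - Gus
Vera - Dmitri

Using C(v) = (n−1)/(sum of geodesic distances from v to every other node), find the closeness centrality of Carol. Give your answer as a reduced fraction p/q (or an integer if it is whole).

Distances from Carol: Ben:1, Cal:1, Dmitri:1, Eli:1, Gus:2, Lena:1, Vera:1. Sum = 8.
n = 8, so closeness = 7/8.

7/8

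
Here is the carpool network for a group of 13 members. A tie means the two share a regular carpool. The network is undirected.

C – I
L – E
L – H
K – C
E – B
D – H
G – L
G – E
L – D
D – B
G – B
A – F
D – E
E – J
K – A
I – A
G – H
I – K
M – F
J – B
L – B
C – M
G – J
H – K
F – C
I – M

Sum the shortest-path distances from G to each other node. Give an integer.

Distances from G: A:3, B:1, C:3, D:2, E:1, F:4, H:1, I:3, J:1, K:2, L:1, M:4.
Sum = 3 + 1 + 3 + 2 + 1 + 4 + 1 + 3 + 1 + 2 + 1 + 4 = 26.

26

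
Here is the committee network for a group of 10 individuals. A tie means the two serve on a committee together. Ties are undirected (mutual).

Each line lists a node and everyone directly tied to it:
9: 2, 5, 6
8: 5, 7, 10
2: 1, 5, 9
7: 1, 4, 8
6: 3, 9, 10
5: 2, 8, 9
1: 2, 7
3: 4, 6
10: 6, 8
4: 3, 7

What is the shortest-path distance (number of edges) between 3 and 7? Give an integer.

One shortest route is 3 – 4 – 7, which uses 2 edges, and 3 and 7 are not directly tied, so nothing shorter exists. So d(3,7) = 2.

2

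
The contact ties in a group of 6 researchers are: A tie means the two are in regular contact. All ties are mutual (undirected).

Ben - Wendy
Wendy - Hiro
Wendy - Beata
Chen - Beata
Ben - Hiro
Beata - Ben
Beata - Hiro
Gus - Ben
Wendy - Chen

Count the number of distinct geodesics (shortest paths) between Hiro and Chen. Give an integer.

2

The shortest distance is 2. The length-2 paths are: Hiro–Wendy–Chen; Hiro–Beata–Chen.
That gives 2 distinct shortest paths.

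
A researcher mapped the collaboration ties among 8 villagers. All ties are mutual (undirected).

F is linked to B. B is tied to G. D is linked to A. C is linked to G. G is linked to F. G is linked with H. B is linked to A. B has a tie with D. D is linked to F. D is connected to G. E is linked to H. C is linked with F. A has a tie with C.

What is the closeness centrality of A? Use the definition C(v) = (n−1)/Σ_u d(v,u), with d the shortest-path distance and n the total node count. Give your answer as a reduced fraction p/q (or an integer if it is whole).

Distances from A: B:1, C:1, D:1, E:4, F:2, G:2, H:3. Sum = 14.
n = 8, so closeness = 7/14 = 1/2.

1/2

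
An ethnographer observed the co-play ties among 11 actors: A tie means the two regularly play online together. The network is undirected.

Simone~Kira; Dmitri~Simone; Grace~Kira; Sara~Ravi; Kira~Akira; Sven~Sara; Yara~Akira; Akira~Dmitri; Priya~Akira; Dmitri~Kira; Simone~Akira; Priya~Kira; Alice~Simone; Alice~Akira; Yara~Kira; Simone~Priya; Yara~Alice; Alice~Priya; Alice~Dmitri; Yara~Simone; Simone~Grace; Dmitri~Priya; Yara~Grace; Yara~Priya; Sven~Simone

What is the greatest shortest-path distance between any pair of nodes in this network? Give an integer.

Eccentricity of each node (its greatest distance to any other): Akira:4, Alice:4, Dmitri:4, Grace:4, Kira:4, Priya:4, Ravi:4, Sara:3, Simone:3, Sven:2, Yara:4.
The maximum eccentricity is 4, realized for instance by the pair Ravi–Dmitri via Ravi – Sara – Sven – Simone – Dmitri. So the diameter is 4.

4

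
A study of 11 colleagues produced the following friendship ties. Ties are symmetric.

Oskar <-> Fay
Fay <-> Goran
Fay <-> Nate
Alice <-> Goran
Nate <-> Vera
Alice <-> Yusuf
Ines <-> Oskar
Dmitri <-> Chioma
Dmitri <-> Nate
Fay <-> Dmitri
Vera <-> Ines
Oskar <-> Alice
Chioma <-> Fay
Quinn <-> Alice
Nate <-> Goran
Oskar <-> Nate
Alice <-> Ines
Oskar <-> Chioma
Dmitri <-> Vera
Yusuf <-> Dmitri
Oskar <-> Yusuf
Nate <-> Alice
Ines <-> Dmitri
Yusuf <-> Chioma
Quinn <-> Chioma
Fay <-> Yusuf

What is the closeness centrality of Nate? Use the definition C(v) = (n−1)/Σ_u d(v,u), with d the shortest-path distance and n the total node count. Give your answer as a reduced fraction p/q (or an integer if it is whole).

5/7

Distances from Nate: Alice:1, Chioma:2, Dmitri:1, Fay:1, Goran:1, Ines:2, Oskar:1, Quinn:2, Vera:1, Yusuf:2. Sum = 14.
n = 11, so closeness = 10/14 = 5/7.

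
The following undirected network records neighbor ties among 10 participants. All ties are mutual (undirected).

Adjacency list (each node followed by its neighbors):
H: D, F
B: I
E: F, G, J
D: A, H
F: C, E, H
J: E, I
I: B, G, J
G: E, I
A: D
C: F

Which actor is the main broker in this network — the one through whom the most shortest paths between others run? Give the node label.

Unnormalized betweenness of each node: A:0, B:0, C:0, D:8, E:41/2, F:23, G:6, H:14, I:17/2, J:6.
F has the largest value, 23, making it the main broker — the node through which the most shortest paths run.

F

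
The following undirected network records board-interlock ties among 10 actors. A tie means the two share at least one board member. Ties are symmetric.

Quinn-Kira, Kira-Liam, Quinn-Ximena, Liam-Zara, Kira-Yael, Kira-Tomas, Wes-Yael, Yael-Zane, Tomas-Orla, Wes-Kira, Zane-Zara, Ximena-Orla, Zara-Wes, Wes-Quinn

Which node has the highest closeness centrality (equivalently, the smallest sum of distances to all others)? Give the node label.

Farness (sum of distances to all others) for each node — Kira:13, Liam:18, Orla:23, Quinn:16, Tomas:18, Wes:15, Ximena:21, Yael:17, Zane:22, Zara:19.
The smallest farness is 13, for Kira, so Kira has the highest closeness.

Kira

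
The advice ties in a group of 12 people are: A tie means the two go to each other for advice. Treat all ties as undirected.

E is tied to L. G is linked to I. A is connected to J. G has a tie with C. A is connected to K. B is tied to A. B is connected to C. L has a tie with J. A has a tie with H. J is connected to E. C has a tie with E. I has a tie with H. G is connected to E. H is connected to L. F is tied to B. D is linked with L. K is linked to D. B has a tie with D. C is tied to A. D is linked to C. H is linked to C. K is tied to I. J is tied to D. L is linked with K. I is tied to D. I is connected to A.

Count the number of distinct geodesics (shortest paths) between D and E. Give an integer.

The shortest distance is 2. The length-2 paths are: D–J–E; D–C–E; D–L–E.
That gives 3 distinct shortest paths.

3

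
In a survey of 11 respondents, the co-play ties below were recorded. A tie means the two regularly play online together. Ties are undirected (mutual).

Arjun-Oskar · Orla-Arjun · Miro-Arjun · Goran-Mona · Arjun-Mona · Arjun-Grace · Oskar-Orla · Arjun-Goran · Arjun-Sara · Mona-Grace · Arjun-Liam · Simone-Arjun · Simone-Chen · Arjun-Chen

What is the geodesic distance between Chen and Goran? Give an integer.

2

One shortest route is Chen – Arjun – Goran, which uses 2 edges, and Chen and Goran are not directly tied, so nothing shorter exists. So d(Chen,Goran) = 2.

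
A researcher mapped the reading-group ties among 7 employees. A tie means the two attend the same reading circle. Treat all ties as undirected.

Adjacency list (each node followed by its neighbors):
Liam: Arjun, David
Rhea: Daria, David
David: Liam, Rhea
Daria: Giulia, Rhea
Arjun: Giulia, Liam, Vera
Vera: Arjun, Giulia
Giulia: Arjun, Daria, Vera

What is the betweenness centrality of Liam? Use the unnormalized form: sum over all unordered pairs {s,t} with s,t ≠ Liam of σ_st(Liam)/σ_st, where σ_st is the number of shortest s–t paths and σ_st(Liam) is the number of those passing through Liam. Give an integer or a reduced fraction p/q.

Pairs whose geodesics pass through Liam — David–Giulia: 1/2; David–Vera: 1; David–Arjun: 1; Rhea–Arjun: 1/2.
All other pairs contribute 0.
Summing the contributions gives betweenness(Liam) = 3.

3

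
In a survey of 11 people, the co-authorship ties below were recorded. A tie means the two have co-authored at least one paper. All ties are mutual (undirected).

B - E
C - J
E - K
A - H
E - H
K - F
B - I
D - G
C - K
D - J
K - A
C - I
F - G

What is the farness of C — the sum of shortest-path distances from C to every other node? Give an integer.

19

Distances from C: A:2, B:2, D:2, E:2, F:2, G:3, H:3, I:1, J:1, K:1.
Sum = 2 + 2 + 2 + 2 + 2 + 3 + 3 + 1 + 1 + 1 = 19.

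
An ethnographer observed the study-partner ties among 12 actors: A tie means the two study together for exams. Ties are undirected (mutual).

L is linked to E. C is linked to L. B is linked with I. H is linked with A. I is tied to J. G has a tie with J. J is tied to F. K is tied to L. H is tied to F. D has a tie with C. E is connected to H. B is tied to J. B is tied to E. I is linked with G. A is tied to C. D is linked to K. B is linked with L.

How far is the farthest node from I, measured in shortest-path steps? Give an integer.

4

Distances from I: A:4, B:1, C:3, D:4, E:2, F:2, G:1, H:3, J:1, K:3, L:2.
The largest is 4 (to A and D), so the eccentricity of I is 4.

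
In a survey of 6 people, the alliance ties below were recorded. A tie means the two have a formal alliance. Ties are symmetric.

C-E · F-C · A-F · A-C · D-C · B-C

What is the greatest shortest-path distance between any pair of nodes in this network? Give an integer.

2

Eccentricity of each node (its greatest distance to any other): A:2, B:2, C:1, D:2, E:2, F:2.
The maximum eccentricity is 2, realized for instance by the pair E–A via E – C – A. So the diameter is 2.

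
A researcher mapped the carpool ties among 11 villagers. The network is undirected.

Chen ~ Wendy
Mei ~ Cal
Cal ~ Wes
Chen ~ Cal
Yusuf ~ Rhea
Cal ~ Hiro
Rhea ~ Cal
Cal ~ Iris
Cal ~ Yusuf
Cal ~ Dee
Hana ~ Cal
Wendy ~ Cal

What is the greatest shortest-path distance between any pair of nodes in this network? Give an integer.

2

Eccentricity of each node (its greatest distance to any other): Cal:1, Chen:2, Dee:2, Hana:2, Hiro:2, Iris:2, Mei:2, Rhea:2, Wendy:2, Wes:2, Yusuf:2.
The maximum eccentricity is 2, realized for instance by the pair Iris–Yusuf via Iris – Cal – Yusuf. So the diameter is 2.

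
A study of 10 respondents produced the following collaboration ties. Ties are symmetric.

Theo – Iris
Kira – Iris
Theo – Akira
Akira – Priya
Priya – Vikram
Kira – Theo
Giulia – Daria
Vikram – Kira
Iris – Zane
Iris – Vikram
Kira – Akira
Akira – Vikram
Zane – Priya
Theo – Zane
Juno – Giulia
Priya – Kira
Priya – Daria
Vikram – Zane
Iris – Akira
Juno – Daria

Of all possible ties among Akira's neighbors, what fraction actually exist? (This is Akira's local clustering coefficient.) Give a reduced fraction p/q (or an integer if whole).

Akira's neighbors: Iris, Kira, Priya, Theo, and Vikram (k = 5).
Possible neighbor pairs: C(5,2) = 10. Edges among them: Iris–Kira, Iris–Theo, Iris–Vikram, Kira–Priya, Kira–Theo, Kira–Vikram, Priya–Vikram → e = 7.
Clustering(Akira) = 7/10.

7/10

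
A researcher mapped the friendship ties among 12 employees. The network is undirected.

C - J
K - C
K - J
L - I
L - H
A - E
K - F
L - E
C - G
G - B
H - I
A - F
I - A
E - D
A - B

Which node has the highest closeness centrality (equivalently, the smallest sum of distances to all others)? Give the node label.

Farness (sum of distances to all others) for each node — A:20, B:25, C:33, D:35, E:25, F:24, G:29, H:33, I:26, J:35, K:28, L:31.
The smallest farness is 20, for A, so A has the highest closeness.

A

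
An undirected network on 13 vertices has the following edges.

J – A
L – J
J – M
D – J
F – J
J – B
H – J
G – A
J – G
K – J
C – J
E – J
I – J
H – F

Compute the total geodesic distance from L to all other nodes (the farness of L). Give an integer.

Distances from L: A:2, B:2, C:2, D:2, E:2, F:2, G:2, H:2, I:2, J:1, K:2, M:2.
Sum = 2 + 2 + 2 + 2 + 2 + 2 + 2 + 2 + 2 + 1 + 2 + 2 = 23.

23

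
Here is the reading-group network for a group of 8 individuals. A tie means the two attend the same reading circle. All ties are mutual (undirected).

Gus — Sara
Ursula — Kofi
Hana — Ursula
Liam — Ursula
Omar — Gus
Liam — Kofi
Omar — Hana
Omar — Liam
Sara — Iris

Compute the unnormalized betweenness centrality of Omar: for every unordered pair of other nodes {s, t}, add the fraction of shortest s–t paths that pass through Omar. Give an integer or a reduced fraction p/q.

25/2

Pairs whose geodesics pass through Omar — Iris–Hana: 1; Iris–Kofi: 1; Iris–Liam: 1; Iris–Ursula: 2/2; Hana–Sara: 1; Hana–Gus: 1; Hana–Liam: 1/2; Kofi–Sara: 1; Kofi–Gus: 1; Sara–Liam: 1; Sara–Ursula: 2/2; Gus–Liam: 1; Gus–Ursula: 2/2.
All other pairs contribute 0.
Summing the contributions gives betweenness(Omar) = 25/2.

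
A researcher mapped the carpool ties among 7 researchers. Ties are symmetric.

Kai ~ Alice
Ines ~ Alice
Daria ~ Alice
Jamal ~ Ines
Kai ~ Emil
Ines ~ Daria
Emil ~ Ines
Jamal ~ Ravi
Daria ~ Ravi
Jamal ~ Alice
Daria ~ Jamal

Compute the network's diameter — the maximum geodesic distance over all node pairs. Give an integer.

3

Eccentricity of each node (its greatest distance to any other): Alice:2, Daria:2, Emil:3, Ines:2, Jamal:2, Kai:3, Ravi:3.
The maximum eccentricity is 3, realized for instance by the pair Emil–Ravi via Emil – Ines – Jamal – Ravi. So the diameter is 3.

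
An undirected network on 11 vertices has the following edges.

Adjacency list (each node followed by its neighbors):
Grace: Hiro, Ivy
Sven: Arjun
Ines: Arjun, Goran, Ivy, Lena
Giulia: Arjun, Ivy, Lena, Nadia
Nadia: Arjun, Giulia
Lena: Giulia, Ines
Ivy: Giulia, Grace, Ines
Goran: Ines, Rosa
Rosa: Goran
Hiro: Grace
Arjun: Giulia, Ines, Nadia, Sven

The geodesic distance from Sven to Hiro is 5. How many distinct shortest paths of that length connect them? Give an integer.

The shortest distance is 5. The length-5 paths are: Sven–Arjun–Giulia–Ivy–Grace–Hiro; Sven–Arjun–Ines–Ivy–Grace–Hiro.
That gives 2 distinct shortest paths.

2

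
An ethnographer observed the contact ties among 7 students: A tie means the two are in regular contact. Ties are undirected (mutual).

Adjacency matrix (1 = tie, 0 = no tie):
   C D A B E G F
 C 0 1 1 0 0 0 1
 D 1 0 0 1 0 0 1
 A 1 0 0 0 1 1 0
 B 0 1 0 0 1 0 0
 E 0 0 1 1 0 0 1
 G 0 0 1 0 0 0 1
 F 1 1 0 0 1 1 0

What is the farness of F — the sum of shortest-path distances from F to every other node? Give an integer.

8

Distances from F: A:2, B:2, C:1, D:1, E:1, G:1.
Sum = 2 + 2 + 1 + 1 + 1 + 1 = 8.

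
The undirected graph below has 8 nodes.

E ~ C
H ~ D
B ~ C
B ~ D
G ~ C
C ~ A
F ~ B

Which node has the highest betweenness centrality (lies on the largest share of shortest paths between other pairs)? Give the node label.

C

Unnormalized betweenness of each node: A:0, B:14, C:15, D:6, E:0, F:0, G:0, H:0.
C has the largest value, 15, making it the main broker — the node through which the most shortest paths run.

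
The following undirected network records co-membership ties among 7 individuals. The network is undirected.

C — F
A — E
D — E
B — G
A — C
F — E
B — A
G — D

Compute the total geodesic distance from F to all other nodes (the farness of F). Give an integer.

12

Distances from F: A:2, B:3, C:1, D:2, E:1, G:3.
Sum = 2 + 3 + 1 + 2 + 1 + 3 = 12.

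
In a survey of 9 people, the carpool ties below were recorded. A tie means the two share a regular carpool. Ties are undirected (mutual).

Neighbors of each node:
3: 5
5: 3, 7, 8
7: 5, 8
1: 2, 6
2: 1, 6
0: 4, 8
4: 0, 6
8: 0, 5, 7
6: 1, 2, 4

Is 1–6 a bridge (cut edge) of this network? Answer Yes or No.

No

Even without that edge, 1 still reaches 6 via 1 – 2 – 6, so the network stays connected. Not a bridge.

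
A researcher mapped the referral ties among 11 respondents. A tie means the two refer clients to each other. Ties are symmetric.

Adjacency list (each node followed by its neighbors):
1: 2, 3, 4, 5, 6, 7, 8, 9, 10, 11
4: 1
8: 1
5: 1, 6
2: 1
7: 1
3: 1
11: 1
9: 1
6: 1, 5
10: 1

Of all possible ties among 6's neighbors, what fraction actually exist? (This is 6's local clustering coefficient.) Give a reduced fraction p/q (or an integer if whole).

1

6's neighbors: 1 and 5 (k = 2).
Possible neighbor pairs: C(2,2) = 1. Edges among them: 1–5 → e = 1.
Clustering(6) = 1/1.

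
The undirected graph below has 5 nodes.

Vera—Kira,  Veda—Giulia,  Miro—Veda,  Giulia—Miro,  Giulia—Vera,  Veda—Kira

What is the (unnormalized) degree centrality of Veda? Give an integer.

Veda is directly tied to Giulia, Kira, and Miro. That is 3 neighbors, so the degree of Veda is 3.

3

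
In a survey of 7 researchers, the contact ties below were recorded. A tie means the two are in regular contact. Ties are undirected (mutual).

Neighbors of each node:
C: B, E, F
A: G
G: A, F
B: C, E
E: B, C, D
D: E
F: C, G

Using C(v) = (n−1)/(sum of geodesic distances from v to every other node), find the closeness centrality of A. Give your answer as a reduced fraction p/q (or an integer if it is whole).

6/19

Distances from A: B:4, C:3, D:5, E:4, F:2, G:1. Sum = 19.
n = 7, so closeness = 6/19.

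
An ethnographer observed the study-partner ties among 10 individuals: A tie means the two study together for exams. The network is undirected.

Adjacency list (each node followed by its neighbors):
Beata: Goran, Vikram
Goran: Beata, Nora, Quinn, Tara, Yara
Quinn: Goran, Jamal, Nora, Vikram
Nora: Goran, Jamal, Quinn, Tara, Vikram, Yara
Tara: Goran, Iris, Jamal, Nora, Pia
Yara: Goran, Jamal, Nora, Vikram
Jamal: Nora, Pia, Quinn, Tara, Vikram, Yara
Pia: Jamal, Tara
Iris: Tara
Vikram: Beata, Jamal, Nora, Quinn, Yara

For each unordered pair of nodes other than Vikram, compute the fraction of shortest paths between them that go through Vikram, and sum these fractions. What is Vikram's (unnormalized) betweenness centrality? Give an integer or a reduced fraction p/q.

Pairs whose geodesics pass through Vikram — Quinn–Yara: 1/4; Quinn–Beata: 1/2; Jamal–Beata: 1; Pia–Beata: 1/2; Yara–Beata: 1/2; Beata–Nora: 1/2.
All other pairs contribute 0.
Summing the contributions gives betweenness(Vikram) = 13/4.

13/4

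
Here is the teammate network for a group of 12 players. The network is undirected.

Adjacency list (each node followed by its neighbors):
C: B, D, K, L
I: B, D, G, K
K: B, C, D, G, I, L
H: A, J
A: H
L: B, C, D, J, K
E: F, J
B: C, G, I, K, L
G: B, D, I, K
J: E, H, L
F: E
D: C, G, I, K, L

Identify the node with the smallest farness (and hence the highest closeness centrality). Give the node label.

L

Farness (sum of distances to all others) for each node — A:39, B:23, C:24, D:23, E:29, F:39, G:29, H:29, I:29, J:21, K:22, L:19.
The smallest farness is 19, for L, so L has the highest closeness.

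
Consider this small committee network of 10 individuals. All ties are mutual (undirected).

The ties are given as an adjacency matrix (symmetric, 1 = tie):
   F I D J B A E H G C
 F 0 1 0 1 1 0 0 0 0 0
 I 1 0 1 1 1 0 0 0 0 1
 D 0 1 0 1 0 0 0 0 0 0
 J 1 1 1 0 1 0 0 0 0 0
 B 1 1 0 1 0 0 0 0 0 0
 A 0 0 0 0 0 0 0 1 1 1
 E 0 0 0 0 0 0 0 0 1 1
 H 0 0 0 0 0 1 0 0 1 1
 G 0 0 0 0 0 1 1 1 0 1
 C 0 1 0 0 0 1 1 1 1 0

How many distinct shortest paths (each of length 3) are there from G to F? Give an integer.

1

The shortest distance is 3, and the only length-3 path is G–C–I–F. So there is exactly 1 shortest path.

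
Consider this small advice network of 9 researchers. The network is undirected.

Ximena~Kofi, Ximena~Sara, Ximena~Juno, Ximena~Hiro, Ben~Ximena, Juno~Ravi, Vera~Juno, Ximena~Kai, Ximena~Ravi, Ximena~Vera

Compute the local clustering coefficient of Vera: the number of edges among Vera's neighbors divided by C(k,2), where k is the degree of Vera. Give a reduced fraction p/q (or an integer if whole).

Vera's neighbors: Juno and Ximena (k = 2).
Possible neighbor pairs: C(2,2) = 1. Edges among them: Juno–Ximena → e = 1.
Clustering(Vera) = 1/1.

1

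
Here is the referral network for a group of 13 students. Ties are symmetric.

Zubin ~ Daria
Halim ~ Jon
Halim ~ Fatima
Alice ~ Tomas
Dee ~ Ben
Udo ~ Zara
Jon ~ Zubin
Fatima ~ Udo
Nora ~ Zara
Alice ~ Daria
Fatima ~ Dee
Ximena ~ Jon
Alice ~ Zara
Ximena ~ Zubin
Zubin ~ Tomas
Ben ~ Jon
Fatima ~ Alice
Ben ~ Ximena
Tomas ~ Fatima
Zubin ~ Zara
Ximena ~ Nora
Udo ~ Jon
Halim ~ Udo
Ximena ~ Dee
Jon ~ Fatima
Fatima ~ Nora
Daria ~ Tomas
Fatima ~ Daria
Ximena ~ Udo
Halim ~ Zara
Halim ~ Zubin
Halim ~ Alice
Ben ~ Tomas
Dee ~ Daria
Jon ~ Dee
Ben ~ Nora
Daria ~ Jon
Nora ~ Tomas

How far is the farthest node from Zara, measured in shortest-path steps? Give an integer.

3

Distances from Zara: Alice:1, Ben:2, Daria:2, Dee:3, Fatima:2, Halim:1, Jon:2, Nora:1, Tomas:2, Udo:1, Ximena:2, Zubin:1.
The largest is 3 (to Dee), so the eccentricity of Zara is 3.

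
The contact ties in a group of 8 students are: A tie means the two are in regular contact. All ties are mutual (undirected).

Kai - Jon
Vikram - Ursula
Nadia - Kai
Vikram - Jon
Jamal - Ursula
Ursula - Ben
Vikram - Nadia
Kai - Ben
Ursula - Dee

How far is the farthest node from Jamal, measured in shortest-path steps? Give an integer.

3

Distances from Jamal: Ben:2, Dee:2, Jon:3, Kai:3, Nadia:3, Ursula:1, Vikram:2.
The largest is 3 (to Kai, Nadia, and Jon), so the eccentricity of Jamal is 3.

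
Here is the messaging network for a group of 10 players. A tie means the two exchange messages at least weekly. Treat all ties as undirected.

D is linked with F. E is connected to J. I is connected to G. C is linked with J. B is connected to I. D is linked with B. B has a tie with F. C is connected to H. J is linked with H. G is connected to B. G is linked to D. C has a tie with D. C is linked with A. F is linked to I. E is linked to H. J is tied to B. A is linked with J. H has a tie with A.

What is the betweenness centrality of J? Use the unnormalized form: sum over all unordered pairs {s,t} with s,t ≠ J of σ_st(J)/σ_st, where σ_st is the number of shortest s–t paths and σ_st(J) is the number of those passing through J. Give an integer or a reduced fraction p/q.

149/12

Pairs whose geodesics pass through J — D–E: 2/3; I–E: 1; I–H: 1; I–A: 1; I–C: 1/4; B–E: 1; B–H: 1; B–A: 1; B–C: 1/2; F–E: 1; F–H: 1/2; F–A: 1/2; G–E: 1; G–H: 1/2 … (+3 more pairs).
All other pairs contribute 0.
Summing the contributions gives betweenness(J) = 149/12.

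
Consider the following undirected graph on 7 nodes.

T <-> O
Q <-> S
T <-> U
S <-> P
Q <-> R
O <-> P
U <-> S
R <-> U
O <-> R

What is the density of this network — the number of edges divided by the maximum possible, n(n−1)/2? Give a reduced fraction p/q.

There are 9 edges and 7 nodes, so the maximum possible is C(7,2) = 21.
Density = 9/21 = 3/7.

3/7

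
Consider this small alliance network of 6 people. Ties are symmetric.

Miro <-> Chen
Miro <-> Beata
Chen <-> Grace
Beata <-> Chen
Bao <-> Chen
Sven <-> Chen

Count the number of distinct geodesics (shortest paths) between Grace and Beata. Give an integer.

The shortest distance is 2, and the only length-2 path is Grace–Chen–Beata. So there is exactly 1 shortest path.

1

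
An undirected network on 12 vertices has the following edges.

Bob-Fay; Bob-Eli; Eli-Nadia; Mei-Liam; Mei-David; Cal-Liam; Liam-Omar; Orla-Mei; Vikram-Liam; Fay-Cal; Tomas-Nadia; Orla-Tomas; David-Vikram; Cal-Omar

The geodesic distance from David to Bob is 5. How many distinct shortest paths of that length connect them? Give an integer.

The shortest distance is 5. The length-5 paths are: David–Vikram–Liam–Cal–Fay–Bob; David–Mei–Liam–Cal–Fay–Bob.
That gives 2 distinct shortest paths.

2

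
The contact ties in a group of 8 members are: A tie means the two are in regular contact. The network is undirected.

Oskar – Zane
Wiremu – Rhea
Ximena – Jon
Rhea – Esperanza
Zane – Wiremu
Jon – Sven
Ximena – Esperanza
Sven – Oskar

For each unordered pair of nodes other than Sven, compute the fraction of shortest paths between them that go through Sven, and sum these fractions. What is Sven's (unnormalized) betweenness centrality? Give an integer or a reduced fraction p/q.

Pairs whose geodesics pass through Sven — Oskar–Jon: 1; Oskar–Ximena: 1; Oskar–Esperanza: 1/2; Jon–Wiremu: 1/2; Jon–Zane: 1; Ximena–Zane: 1/2.
All other pairs contribute 0.
Summing the contributions gives betweenness(Sven) = 9/2.

9/2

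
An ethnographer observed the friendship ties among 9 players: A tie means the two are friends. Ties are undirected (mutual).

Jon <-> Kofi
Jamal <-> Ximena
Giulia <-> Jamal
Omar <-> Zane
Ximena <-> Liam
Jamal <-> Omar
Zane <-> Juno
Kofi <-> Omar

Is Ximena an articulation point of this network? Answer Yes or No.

Yes

Removing Ximena leaves {Liam} with no path to {Giulia, Jamal, Jon, Juno, Kofi, Omar, and Zane}, so the network splits into 2 components. Ximena is a cut vertex.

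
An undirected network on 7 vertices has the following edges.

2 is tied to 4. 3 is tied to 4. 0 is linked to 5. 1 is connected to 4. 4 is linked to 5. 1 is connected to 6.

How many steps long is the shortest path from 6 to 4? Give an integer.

2

One shortest route is 6 – 1 – 4, which uses 2 edges, and 6 and 4 are not directly tied, so nothing shorter exists. So d(6,4) = 2.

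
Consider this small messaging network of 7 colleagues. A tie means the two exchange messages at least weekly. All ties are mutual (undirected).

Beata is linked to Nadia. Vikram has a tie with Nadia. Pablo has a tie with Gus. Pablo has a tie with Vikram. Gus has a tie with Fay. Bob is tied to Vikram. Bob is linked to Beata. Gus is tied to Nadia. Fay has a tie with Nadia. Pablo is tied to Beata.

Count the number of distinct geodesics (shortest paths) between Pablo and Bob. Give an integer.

The shortest distance is 2. The length-2 paths are: Pablo–Beata–Bob; Pablo–Vikram–Bob.
That gives 2 distinct shortest paths.

2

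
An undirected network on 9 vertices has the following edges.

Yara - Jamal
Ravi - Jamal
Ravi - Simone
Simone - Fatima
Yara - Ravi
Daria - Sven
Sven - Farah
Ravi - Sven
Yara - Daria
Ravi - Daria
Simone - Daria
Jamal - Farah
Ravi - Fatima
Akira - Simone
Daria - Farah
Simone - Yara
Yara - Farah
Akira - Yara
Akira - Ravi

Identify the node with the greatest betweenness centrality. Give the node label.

Ravi

Unnormalized betweenness of each node: Akira:0, Daria:23/12, Farah:7/6, Fatima:0, Jamal:5/12, Ravi:49/6, Simone:13/6, Sven:5/12, Yara:15/4.
Ravi has the largest value, 49/6, making it the main broker — the node through which the most shortest paths run.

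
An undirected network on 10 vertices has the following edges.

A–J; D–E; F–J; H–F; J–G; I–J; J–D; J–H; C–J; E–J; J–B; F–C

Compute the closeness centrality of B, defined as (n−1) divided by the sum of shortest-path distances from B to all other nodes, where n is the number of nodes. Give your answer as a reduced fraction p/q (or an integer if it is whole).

Distances from B: A:2, C:2, D:2, E:2, F:2, G:2, H:2, I:2, J:1. Sum = 17.
n = 10, so closeness = 9/17.

9/17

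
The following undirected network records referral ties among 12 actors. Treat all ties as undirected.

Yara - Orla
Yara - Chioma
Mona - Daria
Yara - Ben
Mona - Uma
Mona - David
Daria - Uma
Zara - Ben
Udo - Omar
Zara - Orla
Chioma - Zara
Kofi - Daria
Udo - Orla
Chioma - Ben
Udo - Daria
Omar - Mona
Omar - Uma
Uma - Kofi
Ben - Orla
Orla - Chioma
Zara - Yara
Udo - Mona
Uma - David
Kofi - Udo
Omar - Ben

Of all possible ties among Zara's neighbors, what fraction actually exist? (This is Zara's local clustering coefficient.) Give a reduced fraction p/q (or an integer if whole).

1

Zara's neighbors: Ben, Chioma, Orla, and Yara (k = 4).
Possible neighbor pairs: C(4,2) = 6. Edges among them: Ben–Chioma, Ben–Orla, Ben–Yara, Chioma–Orla, Chioma–Yara, Orla–Yara → e = 6.
Clustering(Zara) = 6/6 = 1.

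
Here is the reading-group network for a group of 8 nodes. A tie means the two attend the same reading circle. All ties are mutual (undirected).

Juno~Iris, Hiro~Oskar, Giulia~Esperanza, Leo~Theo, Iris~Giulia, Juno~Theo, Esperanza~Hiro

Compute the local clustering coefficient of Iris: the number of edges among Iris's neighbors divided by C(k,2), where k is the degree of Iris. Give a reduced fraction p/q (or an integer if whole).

Iris's neighbors: Giulia and Juno (k = 2).
Possible neighbor pairs: C(2,2) = 1. Edges among them: none → e = 0.
Clustering(Iris) = 0/1.

0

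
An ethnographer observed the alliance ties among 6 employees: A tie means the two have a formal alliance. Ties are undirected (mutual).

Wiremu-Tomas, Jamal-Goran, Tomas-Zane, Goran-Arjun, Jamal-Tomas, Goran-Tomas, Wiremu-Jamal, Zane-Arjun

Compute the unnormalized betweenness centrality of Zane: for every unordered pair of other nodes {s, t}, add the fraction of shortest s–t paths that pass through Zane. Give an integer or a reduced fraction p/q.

Pairs whose geodesics pass through Zane — Arjun–Tomas: 1/2; Arjun–Wiremu: 1/3.
All other pairs contribute 0.
Summing the contributions gives betweenness(Zane) = 5/6.

5/6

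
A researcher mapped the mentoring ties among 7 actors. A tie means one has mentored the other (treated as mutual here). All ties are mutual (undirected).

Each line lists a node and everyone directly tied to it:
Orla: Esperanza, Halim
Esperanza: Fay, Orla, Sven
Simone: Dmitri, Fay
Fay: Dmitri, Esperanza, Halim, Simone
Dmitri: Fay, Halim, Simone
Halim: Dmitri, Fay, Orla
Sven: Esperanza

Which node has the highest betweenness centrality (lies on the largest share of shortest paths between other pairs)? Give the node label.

Fay

Unnormalized betweenness of each node: Dmitri:5/6, Esperanza:35/6, Fay:37/6, Halim:13/6, Orla:1, Simone:0, Sven:0.
Fay has the largest value, 37/6, making it the main broker — the node through which the most shortest paths run.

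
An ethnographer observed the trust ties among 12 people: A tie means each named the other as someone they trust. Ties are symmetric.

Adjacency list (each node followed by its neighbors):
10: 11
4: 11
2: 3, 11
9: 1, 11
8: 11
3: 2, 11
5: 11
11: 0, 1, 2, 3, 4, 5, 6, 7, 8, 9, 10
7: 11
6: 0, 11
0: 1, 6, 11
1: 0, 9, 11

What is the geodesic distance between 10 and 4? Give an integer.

One shortest route is 10 – 11 – 4, which uses 2 edges, and 10 and 4 are not directly tied, so nothing shorter exists. So d(10,4) = 2.

2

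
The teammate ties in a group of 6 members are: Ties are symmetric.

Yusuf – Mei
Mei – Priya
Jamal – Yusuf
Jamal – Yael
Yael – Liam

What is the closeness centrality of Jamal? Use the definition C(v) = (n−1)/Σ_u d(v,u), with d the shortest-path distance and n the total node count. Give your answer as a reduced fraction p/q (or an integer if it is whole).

5/9

Distances from Jamal: Liam:2, Mei:2, Priya:3, Yael:1, Yusuf:1. Sum = 9.
n = 6, so closeness = 5/9.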